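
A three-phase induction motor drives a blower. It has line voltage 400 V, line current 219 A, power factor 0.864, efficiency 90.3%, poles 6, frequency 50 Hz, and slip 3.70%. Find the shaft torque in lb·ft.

866 lb·ft

P_in = √3·V·I·cosφ = 1.732 × 400 × 219 × 0.864 = 131089 W
P_out = η·P_in = 0.903 × 131089 = 118373 W
n_s = 120×50/6 = 1000 rpm; n = 1000×(1−0.037) = 963 rpm
ω = 2π×963/60 = 100.8 rad/s
τ = P_out/ω = 118373/100.8 = 1174 N·m
In lb·ft: 1174/1.356 = 866 lb·ft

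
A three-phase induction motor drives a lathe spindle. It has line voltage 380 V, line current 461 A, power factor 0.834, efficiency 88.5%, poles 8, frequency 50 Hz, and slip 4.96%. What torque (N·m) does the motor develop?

P_in = √3·V·I·cosφ = 1.732 × 380 × 461 × 0.834 = 253045 W
P_out = η·P_in = 0.885 × 253045 = 223945 W
n_s = 120×50/8 = 750 rpm; n = 750×(1−0.0496) = 713 rpm
ω = 2π×713/60 = 74.67 rad/s
τ = P_out/ω = 223945/74.67 = 3000 N·m

3000 N·m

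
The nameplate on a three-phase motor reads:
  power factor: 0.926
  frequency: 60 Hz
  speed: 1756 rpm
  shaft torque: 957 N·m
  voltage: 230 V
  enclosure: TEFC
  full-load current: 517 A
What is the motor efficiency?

ω = 2π × 1756/60 = 183.9 rad/s; P_out = τω = 957 × 183.9 = 175992 W
P_in = √3·V_L·I_L·cosφ = 1.732 × 230 × 517 × 0.926 = 190712 W
η = P_out / P_in = 175992 / 190712 = 0.923 = 92.3%

92.3 %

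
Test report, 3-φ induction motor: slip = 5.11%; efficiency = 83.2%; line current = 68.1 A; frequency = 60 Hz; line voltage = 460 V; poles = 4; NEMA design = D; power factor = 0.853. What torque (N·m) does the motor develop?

P_in = √3·V·I·cosφ = 1.732 × 460 × 68.1 × 0.853 = 46281 W
P_out = η·P_in = 0.832 × 46281 = 38506 W
n_s = 120×60/4 = 1800 rpm; n = 1800×(1−0.0511) = 1708 rpm
ω = 2π×1708/60 = 178.9 rad/s
τ = P_out/ω = 38506/178.9 = 215 N·m

215 N·m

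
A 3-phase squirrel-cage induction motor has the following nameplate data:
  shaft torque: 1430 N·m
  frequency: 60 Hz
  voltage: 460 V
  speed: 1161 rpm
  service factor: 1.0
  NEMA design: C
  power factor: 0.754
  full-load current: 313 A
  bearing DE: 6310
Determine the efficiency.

ω = 2π × 1161/60 = 121.6 rad/s; P_out = τω = 1430 × 121.6 = 173888 W
P_in = √3·V_L·I_L·cosφ = 1.732 × 460 × 313 × 0.754 = 188028 W
η = P_out / P_in = 173888 / 188028 = 0.925 = 92.5%

92.5 %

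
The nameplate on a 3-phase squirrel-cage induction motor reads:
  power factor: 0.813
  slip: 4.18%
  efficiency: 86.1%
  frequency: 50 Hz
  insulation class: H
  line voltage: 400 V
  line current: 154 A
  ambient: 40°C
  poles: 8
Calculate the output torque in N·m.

992 N·m

P_in = √3·V·I·cosφ = 1.732 × 400 × 154 × 0.813 = 86740 W
P_out = η·P_in = 0.861 × 86740 = 74683 W
n_s = 120×50/8 = 750 rpm; n = 750×(1−0.0418) = 719 rpm
ω = 2π×719/60 = 75.29 rad/s
τ = P_out/ω = 74683/75.29 = 992 N·m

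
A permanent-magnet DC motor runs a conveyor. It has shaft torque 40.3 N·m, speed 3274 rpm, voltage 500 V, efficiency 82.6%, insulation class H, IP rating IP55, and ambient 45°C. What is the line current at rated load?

ω = 2π×3274/60 = 342.9 rad/s; P_out = τω = 40.3 × 342.9 = 13819 W
P_in = P_out / η = 13819 / 0.826 = 16730 W
I = P_in / V = 16730 / 500 = 33.5 A

33.5 A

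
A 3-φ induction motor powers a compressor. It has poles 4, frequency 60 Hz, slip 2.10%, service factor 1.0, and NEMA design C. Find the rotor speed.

1762 rpm

n_s = 120f/p = 120×60/4 = 1800 rpm
n = n_s(1 − s) = 1800 × (1 − 0.021) = 1762 rpm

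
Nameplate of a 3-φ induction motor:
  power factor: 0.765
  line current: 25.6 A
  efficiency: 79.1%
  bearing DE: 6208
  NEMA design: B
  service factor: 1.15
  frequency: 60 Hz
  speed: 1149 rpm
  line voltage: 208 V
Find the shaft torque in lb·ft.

P_in = √3·V·I·cosφ = 1.732 × 208 × 25.6 × 0.765 = 7055 W
P_out = η·P_in = 0.791 × 7055 = 5581 W
n = 1149 rpm
ω = 2π×1149/60 = 120.3 rad/s
τ = P_out/ω = 5581/120.3 = 46.39 N·m
In lb·ft: 46.39/1.356 = 34.2 lb·ft

34.2 lb·ft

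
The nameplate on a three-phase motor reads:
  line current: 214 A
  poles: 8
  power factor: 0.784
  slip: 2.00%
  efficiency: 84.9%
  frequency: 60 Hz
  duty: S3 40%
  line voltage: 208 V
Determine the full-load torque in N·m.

P_in = √3·V·I·cosφ = 1.732 × 208 × 214 × 0.784 = 60442 W
P_out = η·P_in = 0.849 × 60442 = 51315 W
n_s = 120×60/8 = 900 rpm; n = 900×(1−0.02) = 882 rpm
ω = 2π×882/60 = 92.36 rad/s
τ = P_out/ω = 51315/92.36 = 556 N·m

556 N·m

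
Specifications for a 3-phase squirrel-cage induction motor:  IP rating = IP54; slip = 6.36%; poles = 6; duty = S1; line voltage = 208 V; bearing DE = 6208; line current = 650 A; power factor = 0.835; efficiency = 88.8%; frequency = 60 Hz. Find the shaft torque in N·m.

1480 N·m

P_in = √3·V·I·cosφ = 1.732 × 208 × 650 × 0.835 = 195529 W
P_out = η·P_in = 0.888 × 195529 = 173630 W
n_s = 120×60/6 = 1200 rpm; n = 1200×(1−0.0636) = 1124 rpm
ω = 2π×1124/60 = 117.7 rad/s
τ = P_out/ω = 173630/117.7 = 1480 N·m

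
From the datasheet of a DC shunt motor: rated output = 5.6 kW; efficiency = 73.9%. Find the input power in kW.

7.58 kW

P_out = 5600 W
P_in = P_out/η = 5600/0.739 = 7578 W = 7.58 kW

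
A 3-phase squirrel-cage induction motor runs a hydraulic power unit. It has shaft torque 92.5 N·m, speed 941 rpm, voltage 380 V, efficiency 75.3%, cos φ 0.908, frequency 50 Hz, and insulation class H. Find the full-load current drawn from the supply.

20.3 A

ω = 2π×941/60 = 98.54 rad/s; P_out = τω = 92.5 × 98.54 = 9115 W
P_in = P_out / η = 9115 / 0.753 = 12105 W
I_L = P_in / (√3·V_L·cosφ) = 12105 / (1.732 × 380 × 0.908) = 20.3 A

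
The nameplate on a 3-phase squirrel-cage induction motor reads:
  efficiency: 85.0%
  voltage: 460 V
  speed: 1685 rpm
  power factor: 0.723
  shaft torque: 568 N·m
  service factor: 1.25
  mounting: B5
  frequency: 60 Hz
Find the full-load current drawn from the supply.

205 A

ω = 2π×1685/60 = 176.5 rad/s; P_out = τω = 568 × 176.5 = 100252 W
P_in = P_out / η = 100252 / 0.850 = 117944 W
I_L = P_in / (√3·V_L·cosφ) = 117944 / (1.732 × 460 × 0.723) = 205 A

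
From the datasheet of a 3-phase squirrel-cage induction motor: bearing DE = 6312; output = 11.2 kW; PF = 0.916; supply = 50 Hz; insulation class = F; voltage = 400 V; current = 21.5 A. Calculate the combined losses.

2.44 kW

P_in = √3·V·I·cosφ = 1.732×400×21.5×0.916 = 13644 W
P_out = 11200 W
Losses = P_in − P_out = 13644 − 11200 = 2444 W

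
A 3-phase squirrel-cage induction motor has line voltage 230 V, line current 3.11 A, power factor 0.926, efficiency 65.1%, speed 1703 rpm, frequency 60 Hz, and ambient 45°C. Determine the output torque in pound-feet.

P_in = √3·V·I·cosφ = 1.732 × 230 × 3.11 × 0.926 = 1147 W
P_out = η·P_in = 0.651 × 1147 = 747 W
n = 1703 rpm
ω = 2π×1703/60 = 178.3 rad/s
τ = P_out/ω = 747/178.3 = 4.19 N·m
In lb·ft: 4.19/1.356 = 3.09 lb·ft

3.09 lb·ft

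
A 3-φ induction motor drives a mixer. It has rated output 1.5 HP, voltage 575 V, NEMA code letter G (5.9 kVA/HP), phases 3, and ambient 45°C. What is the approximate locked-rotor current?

S_LR = 5.9 × 1.5 = 8.85 kVA
I_LR = S_LR/(√3·V_L) = 8850/(1.732×575) = 8.89 A

8.89 A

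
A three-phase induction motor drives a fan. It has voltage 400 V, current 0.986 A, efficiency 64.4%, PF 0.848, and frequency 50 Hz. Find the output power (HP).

P_in = √3·V·I·cosφ = 1.732 × 400 × 0.986 × 0.848 = 579 W
P_out = η·P_in = 0.644 × 579 = 373 W
= 373/746 = 0.5 HP

0.5 HP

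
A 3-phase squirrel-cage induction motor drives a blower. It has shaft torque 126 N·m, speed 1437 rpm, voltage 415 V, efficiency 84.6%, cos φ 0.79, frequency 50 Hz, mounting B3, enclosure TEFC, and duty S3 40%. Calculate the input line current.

39.5 A

ω = 2π×1437/60 = 150.5 rad/s; P_out = τω = 126 × 150.5 = 18963 W
P_in = P_out / η = 18963 / 0.846 = 22415 W
I_L = P_in / (√3·V_L·cosφ) = 22415 / (1.732 × 415 × 0.79) = 39.5 A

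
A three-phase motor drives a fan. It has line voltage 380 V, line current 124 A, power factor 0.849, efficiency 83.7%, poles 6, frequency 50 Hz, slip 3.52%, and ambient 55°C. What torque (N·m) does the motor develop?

P_in = √3·V·I·cosφ = 1.732 × 380 × 124 × 0.849 = 69288 W
P_out = η·P_in = 0.837 × 69288 = 57994 W
n_s = 120×50/6 = 1000 rpm; n = 1000×(1−0.0352) = 965 rpm
ω = 2π×965/60 = 101.1 rad/s
τ = P_out/ω = 57994/101.1 = 574 N·m

574 N·m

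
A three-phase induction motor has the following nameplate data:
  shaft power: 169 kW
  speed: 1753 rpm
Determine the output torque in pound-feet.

679 lb·ft

ω = 2π × 1753/60 = 183.6 rad/s
τ = P/ω = 169000/183.6 = 920.5 N·m
In lb·ft: 920.5/1.356 = 679 lb·ft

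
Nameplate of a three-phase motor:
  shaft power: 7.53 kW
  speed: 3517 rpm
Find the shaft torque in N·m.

ω = 2π × 3517/60 = 368.3 rad/s
τ = P/ω = 7530/368.3 = 20.4 N·m

20.4 N·m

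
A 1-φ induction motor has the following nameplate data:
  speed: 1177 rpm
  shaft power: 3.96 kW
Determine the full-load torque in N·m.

ω = 2π × 1177/60 = 123.3 rad/s
τ = P/ω = 3960/123.3 = 32.1 N·m

32.1 N·m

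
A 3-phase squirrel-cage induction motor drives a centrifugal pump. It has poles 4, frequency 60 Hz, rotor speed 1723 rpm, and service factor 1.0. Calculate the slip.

4.3 %

n_s = 120f/p = 120×60/4 = 1800 rpm
s = (n_s − n)/n_s = (1800 − 1723)/1800 = 0.0428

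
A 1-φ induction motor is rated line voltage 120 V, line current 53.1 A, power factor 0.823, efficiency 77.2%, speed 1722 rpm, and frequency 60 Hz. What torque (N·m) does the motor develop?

P_in = V·I·cosφ = 120 × 53.1 × 0.823 = 5244 W
P_out = η·P_in = 0.772 × 5244 = 4048 W
n = 1722 rpm
ω = 2π×1722/60 = 180.3 rad/s
τ = P_out/ω = 4048/180.3 = 22.5 N·m

22.5 N·m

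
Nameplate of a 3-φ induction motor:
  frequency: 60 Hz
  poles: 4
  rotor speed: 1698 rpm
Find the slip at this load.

n_s = 120f/p = 120×60/4 = 1800 rpm
s = (n_s − n)/n_s = (1800 − 1698)/1800 = 0.0567

5.67 %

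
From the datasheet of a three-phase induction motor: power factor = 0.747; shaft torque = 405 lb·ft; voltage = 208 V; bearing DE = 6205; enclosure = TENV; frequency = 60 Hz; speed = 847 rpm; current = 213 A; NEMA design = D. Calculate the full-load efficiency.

85.0 %

τ = 405 lb·ft × 1.356 = 549.2 N·m
ω = 2π × 847/60 = 88.7 rad/s; P_out = τω = 549.2 × 88.7 = 48714 W
P_in = √3·V_L·I_L·cosφ = 1.732 × 208 × 213 × 0.747 = 57321 W
η = P_out / P_in = 48714 / 57321 = 0.850 = 85.0%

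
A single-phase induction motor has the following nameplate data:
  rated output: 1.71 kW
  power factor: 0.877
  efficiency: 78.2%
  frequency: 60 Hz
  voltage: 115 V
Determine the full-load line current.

21.7 A

P_out = 1.71 kW = 1710 W
P_in = P_out / η = 1710 / 0.782 = 2187 W
I = P_in / (V·cosφ) = 2187 / (115 × 0.877) = 21.7 A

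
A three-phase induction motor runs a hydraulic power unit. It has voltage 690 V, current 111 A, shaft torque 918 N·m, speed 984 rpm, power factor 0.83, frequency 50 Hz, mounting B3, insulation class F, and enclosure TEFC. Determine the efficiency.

85.9 %

ω = 2π × 984/60 = 103 rad/s; P_out = τω = 918 × 103 = 94554 W
P_in = √3·V_L·I_L·cosφ = 1.732 × 690 × 111 × 0.83 = 110103 W
η = P_out / P_in = 94554 / 110103 = 0.859 = 85.9%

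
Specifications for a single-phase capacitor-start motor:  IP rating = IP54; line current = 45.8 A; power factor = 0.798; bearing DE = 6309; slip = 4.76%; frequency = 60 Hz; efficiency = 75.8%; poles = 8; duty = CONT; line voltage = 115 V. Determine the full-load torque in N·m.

35.5 N·m

P_in = V·I·cosφ = 115 × 45.8 × 0.798 = 4203 W
P_out = η·P_in = 0.758 × 4203 = 3186 W
n_s = 120×60/8 = 900 rpm; n = 900×(1−0.0476) = 857 rpm
ω = 2π×857/60 = 89.74 rad/s
τ = P_out/ω = 3186/89.74 = 35.5 N·m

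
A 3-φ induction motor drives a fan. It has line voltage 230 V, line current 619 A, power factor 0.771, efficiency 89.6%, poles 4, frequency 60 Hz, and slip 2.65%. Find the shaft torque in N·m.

P_in = √3·V·I·cosφ = 1.732 × 230 × 619 × 0.771 = 190117 W
P_out = η·P_in = 0.896 × 190117 = 170345 W
n_s = 120×60/4 = 1800 rpm; n = 1800×(1−0.0265) = 1752 rpm
ω = 2π×1752/60 = 183.5 rad/s
τ = P_out/ω = 170345/183.5 = 928 N·m

928 N·m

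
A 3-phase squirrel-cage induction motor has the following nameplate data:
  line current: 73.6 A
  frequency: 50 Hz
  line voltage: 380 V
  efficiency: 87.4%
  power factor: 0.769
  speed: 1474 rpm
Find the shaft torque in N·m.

211 N·m

P_in = √3·V·I·cosφ = 1.732 × 380 × 73.6 × 0.769 = 37251 W
P_out = η·P_in = 0.874 × 37251 = 32557 W
n = 1474 rpm
ω = 2π×1474/60 = 154.4 rad/s
τ = P_out/ω = 32557/154.4 = 211 N·m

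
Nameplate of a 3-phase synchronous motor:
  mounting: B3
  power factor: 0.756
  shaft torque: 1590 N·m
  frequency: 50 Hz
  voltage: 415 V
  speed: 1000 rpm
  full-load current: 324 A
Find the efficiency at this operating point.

94.6 %

ω = 2π × 1000/60 = 104.7 rad/s; P_out = τω = 1590 × 104.7 = 166473 W
P_in = √3·V_L·I_L·cosφ = 1.732 × 415 × 324 × 0.756 = 176061 W
η = P_out / P_in = 166473 / 176061 = 0.946 = 94.6%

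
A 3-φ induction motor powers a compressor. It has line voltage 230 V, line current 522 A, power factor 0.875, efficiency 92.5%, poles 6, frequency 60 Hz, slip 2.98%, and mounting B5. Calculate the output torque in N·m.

1380 N·m

P_in = √3·V·I·cosφ = 1.732 × 230 × 522 × 0.875 = 181951 W
P_out = η·P_in = 0.925 × 181951 = 168305 W
n_s = 120×60/6 = 1200 rpm; n = 1200×(1−0.0298) = 1164 rpm
ω = 2π×1164/60 = 121.9 rad/s
τ = P_out/ω = 168305/121.9 = 1380 N·m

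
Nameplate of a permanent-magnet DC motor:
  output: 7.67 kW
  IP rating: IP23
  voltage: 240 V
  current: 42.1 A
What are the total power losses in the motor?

P_in = V·I = 240×42.1 = 10104 W
P_out = 7670 W
Losses = P_in − P_out = 10104 − 7670 = 2434 W

2.43 kW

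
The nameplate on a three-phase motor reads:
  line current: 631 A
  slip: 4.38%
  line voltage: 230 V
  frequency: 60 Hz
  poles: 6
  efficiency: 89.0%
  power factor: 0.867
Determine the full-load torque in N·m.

P_in = √3·V·I·cosφ = 1.732 × 230 × 631 × 0.867 = 217934 W
P_out = η·P_in = 0.89 × 217934 = 193961 W
n_s = 120×60/6 = 1200 rpm; n = 1200×(1−0.0438) = 1147 rpm
ω = 2π×1147/60 = 120.1 rad/s
τ = P_out/ω = 193961/120.1 = 1610 N·m

1610 N·m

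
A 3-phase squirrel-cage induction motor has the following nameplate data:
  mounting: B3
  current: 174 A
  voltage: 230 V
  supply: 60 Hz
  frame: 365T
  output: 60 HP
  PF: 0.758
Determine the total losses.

P_in = √3·V·I·cosφ = 1.732×230×174×0.758 = 52540 W
P_out = 60×746 = 44760 W
Losses = P_in − P_out = 52540 − 44760 = 7780 W

7.78 kW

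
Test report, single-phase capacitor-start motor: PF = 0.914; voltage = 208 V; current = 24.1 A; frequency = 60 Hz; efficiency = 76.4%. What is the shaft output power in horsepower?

P_in = V·I·cosφ = 208 × 24.1 × 0.914 = 4582 W
P_out = η·P_in = 0.764 × 4582 = 3501 W
= 3501/746 = 4.69 HP

4.69 HP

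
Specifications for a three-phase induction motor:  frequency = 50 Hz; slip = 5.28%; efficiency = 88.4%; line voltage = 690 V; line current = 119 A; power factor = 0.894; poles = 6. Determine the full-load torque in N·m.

P_in = √3·V·I·cosφ = 1.732 × 690 × 119 × 0.894 = 127140 W
P_out = η·P_in = 0.884 × 127140 = 112392 W
n_s = 120×50/6 = 1000 rpm; n = 1000×(1−0.0528) = 947 rpm
ω = 2π×947/60 = 99.17 rad/s
τ = P_out/ω = 112392/99.17 = 1130 N·m

1130 N·m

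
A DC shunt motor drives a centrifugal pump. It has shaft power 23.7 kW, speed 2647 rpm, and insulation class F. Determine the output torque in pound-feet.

ω = 2π × 2647/60 = 277.2 rad/s
τ = P/ω = 23700/277.2 = 85.5 N·m
In lb·ft: 85.5/1.356 = 63.1 lb·ft

63.1 lb·ft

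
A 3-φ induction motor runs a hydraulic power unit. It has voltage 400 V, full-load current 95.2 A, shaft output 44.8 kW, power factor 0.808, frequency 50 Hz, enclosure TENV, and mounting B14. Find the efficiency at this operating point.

84.1 %

P_out = 44.8 kW = 44800 W
P_in = √3·V_L·I_L·cosφ = 1.732 × 400 × 95.2 × 0.808 = 53291 W
η = P_out / P_in = 44800 / 53291 = 0.841 = 84.1%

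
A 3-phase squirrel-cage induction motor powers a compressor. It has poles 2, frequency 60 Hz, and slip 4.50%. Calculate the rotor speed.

3438 rpm

n_s = 120f/p = 120×60/2 = 3600 rpm
n = n_s(1 − s) = 3600 × (1 − 0.045) = 3438 rpm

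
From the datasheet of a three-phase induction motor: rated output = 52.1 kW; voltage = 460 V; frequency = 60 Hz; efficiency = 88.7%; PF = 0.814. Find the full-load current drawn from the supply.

90.6 A

P_out = 52.1 kW = 52100 W
P_in = P_out / η = 52100 / 0.887 = 58737 W
I_L = P_in / (√3·V_L·cosφ) = 58737 / (1.732 × 460 × 0.814) = 90.6 A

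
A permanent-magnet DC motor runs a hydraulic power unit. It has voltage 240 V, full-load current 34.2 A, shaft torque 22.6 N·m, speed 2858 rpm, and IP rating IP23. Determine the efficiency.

82.4 %

ω = 2π × 2858/60 = 299.3 rad/s; P_out = τω = 22.6 × 299.3 = 6764 W
P_in = V·I = 240 × 34.2 = 8208 W
η = P_out / P_in = 6764 / 8208 = 0.824 = 82.4%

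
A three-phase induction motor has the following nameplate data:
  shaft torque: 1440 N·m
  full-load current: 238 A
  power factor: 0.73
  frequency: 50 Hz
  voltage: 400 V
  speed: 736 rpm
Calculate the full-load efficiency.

ω = 2π × 736/60 = 77.07 rad/s; P_out = τω = 1440 × 77.07 = 110981 W
P_in = √3·V_L·I_L·cosφ = 1.732 × 400 × 238 × 0.73 = 120367 W
η = P_out / P_in = 110981 / 120367 = 0.922 = 92.2%

92.2 %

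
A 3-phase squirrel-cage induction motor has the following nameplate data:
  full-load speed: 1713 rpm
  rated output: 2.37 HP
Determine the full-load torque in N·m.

P_out = 2.37 × 746 = 1768 W
ω = 2π × 1713/60 = 179.4 rad/s
τ = P_out/ω = 1768/179.4 = 9.86 N·m

9.86 N·m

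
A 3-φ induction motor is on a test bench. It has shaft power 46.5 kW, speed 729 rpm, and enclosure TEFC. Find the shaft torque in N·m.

609 N·m

ω = 2π × 729/60 = 76.34 rad/s
τ = P/ω = 46500/76.34 = 609 N·m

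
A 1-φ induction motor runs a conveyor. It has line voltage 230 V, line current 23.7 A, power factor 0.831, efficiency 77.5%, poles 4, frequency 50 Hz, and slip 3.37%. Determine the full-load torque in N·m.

23.1 N·m

P_in = V·I·cosφ = 230 × 23.7 × 0.831 = 4530 W
P_out = η·P_in = 0.775 × 4530 = 3511 W
n_s = 120×50/4 = 1500 rpm; n = 1500×(1−0.0337) = 1449 rpm
ω = 2π×1449/60 = 151.7 rad/s
τ = P_out/ω = 3511/151.7 = 23.1 N·m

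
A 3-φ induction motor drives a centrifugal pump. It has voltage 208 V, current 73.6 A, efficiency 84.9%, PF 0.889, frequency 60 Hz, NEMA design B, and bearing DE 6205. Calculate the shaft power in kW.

P_in = √3·V·I·cosφ = 1.732 × 208 × 73.6 × 0.889 = 23572 W
P_out = η·P_in = 0.849 × 23572 = 20013 W

20 kW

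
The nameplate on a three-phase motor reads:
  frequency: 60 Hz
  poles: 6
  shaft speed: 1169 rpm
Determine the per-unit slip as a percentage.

n_s = 120f/p = 120×60/6 = 1200 rpm
s = (n_s − n)/n_s = (1200 − 1169)/1200 = 0.0258

2.58 %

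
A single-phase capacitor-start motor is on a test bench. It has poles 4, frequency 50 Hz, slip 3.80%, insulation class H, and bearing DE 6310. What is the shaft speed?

1443 rpm

n_s = 120f/p = 120×50/4 = 1500 rpm
n = n_s(1 − s) = 1500 × (1 − 0.038) = 1443 rpm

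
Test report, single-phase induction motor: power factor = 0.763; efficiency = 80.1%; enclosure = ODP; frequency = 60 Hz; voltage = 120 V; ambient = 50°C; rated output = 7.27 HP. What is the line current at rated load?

P_out = 7.27 × 746 = 5423 W
P_in = P_out / η = 5423 / 0.801 = 6770 W
I = P_in / (V·cosφ) = 6770 / (120 × 0.763) = 73.9 A

73.9 A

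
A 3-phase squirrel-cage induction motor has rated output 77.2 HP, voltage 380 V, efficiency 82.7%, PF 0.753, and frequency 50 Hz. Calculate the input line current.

141 A

P_out = 77.2 × 746 = 57591 W
P_in = P_out / η = 57591 / 0.827 = 69638 W
I_L = P_in / (√3·V_L·cosφ) = 69638 / (1.732 × 380 × 0.753) = 141 A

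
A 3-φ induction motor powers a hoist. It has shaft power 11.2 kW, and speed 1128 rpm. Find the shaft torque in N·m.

ω = 2π × 1128/60 = 118.1 rad/s
τ = P/ω = 11200/118.1 = 94.8 N·m

94.8 N·m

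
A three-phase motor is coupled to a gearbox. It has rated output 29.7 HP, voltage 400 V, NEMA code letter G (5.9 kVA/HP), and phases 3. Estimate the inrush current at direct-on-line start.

S_LR = 5.9 × 29.7 = 175.23 kVA
I_LR = S_LR/(√3·V_L) = 175230/(1.732×400) = 253 A

253 A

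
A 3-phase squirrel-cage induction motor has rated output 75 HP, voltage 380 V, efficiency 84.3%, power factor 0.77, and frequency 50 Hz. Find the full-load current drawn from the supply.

131 A

P_out = 75 × 746 = 55950 W
P_in = P_out / η = 55950 / 0.843 = 66370 W
I_L = P_in / (√3·V_L·cosφ) = 66370 / (1.732 × 380 × 0.77) = 131 A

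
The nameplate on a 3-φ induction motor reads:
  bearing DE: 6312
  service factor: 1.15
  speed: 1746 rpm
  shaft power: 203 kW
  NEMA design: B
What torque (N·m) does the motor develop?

ω = 2π × 1746/60 = 182.8 rad/s
τ = P/ω = 203000/182.8 = 1110 N·m

1110 N·m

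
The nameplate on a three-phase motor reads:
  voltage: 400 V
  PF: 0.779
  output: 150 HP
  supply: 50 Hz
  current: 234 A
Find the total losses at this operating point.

P_in = √3·V·I·cosφ = 1.732×400×234×0.779 = 126288 W
P_out = 150×746 = 111900 W
Losses = P_in − P_out = 126288 − 111900 = 14388 W

14400 W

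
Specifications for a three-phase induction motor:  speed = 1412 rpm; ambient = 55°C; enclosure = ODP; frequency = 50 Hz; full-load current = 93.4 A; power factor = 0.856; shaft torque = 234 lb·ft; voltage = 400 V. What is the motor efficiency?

τ = 234 lb·ft × 1.356 = 317.3 N·m
ω = 2π × 1412/60 = 147.9 rad/s; P_out = τω = 317.3 × 147.9 = 46929 W
P_in = √3·V_L·I_L·cosφ = 1.732 × 400 × 93.4 × 0.856 = 55390 W
η = P_out / P_in = 46929 / 55390 = 0.847 = 84.7%

84.7 %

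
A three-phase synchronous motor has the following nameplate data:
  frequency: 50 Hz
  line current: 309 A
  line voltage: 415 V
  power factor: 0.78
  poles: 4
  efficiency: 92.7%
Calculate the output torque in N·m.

1020 N·m

P_in = √3·V·I·cosφ = 1.732 × 415 × 309 × 0.78 = 173240 W
P_out = η·P_in = 0.927 × 173240 = 160593 W
n = n_s = 120×50/4 = 1500 rpm (synchronous)
ω = 2π×1500/60 = 157.1 rad/s
τ = P_out/ω = 160593/157.1 = 1020 N·m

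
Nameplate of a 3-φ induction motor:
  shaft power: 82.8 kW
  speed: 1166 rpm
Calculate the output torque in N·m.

678 N·m

ω = 2π × 1166/60 = 122.1 rad/s
τ = P/ω = 82800/122.1 = 678 N·m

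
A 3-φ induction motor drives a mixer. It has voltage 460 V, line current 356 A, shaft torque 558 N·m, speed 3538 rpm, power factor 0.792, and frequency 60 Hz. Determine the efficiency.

ω = 2π × 3538/60 = 370.5 rad/s; P_out = τω = 558 × 370.5 = 206739 W
P_in = √3·V_L·I_L·cosφ = 1.732 × 460 × 356 × 0.792 = 224637 W
η = P_out / P_in = 206739 / 224637 = 0.920 = 92.0%

92.0 %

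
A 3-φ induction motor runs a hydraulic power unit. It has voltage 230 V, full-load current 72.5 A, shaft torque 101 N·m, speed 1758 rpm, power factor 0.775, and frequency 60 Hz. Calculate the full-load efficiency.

ω = 2π × 1758/60 = 184.1 rad/s; P_out = τω = 101 × 184.1 = 18594 W
P_in = √3·V_L·I_L·cosφ = 1.732 × 230 × 72.5 × 0.775 = 22383 W
η = P_out / P_in = 18594 / 22383 = 0.831 = 83.1%

83.1 %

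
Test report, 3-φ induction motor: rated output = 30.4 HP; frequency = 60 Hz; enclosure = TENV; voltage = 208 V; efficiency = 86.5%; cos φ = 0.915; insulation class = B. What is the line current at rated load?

P_out = 30.4 × 746 = 22678 W
P_in = P_out / η = 22678 / 0.865 = 26217 W
I_L = P_in / (√3·V_L·cosφ) = 26217 / (1.732 × 208 × 0.915) = 79.5 A

79.5 A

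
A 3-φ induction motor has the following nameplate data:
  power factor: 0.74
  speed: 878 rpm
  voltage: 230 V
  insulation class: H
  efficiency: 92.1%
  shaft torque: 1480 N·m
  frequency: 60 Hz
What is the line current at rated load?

501 A

ω = 2π×878/60 = 91.94 rad/s; P_out = τω = 1480 × 91.94 = 136071 W
P_in = P_out / η = 136071 / 0.921 = 147743 W
I_L = P_in / (√3·V_L·cosφ) = 147743 / (1.732 × 230 × 0.74) = 501 A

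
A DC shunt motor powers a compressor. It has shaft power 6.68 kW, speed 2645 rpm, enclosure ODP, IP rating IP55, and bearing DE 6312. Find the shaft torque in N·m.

24.1 N·m

ω = 2π × 2645/60 = 277 rad/s
τ = P/ω = 6680/277 = 24.1 N·m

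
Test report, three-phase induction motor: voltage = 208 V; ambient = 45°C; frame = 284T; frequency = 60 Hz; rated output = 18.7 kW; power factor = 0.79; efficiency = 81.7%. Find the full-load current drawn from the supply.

80.4 A

P_out = 18.7 kW = 18700 W
P_in = P_out / η = 18700 / 0.817 = 22889 W
I_L = P_in / (√3·V_L·cosφ) = 22889 / (1.732 × 208 × 0.79) = 80.4 A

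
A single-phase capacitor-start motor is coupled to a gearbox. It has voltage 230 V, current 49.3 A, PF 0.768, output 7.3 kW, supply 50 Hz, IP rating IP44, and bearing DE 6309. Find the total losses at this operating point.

P_in = V·I·cosφ = 230×49.3×0.768 = 8708 W
P_out = 7300 W
Losses = P_in − P_out = 8708 − 7300 = 1408 W

1410 W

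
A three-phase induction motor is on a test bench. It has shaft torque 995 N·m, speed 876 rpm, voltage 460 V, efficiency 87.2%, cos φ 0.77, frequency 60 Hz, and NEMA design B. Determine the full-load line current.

171 A

ω = 2π×876/60 = 91.73 rad/s; P_out = τω = 995 × 91.73 = 91271 W
P_in = P_out / η = 91271 / 0.872 = 104669 W
I_L = P_in / (√3·V_L·cosφ) = 104669 / (1.732 × 460 × 0.77) = 171 A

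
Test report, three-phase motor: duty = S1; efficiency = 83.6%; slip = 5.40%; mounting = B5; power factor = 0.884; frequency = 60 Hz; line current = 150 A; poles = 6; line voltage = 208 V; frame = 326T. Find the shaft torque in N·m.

P_in = √3·V·I·cosφ = 1.732 × 208 × 150 × 0.884 = 47770 W
P_out = η·P_in = 0.836 × 47770 = 39936 W
n_s = 120×60/6 = 1200 rpm; n = 1200×(1−0.054) = 1135 rpm
ω = 2π×1135/60 = 118.9 rad/s
τ = P_out/ω = 39936/118.9 = 336 N·m

336 N·m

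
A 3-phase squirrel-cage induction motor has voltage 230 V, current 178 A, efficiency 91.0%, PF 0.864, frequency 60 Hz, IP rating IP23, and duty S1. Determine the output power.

55.8 kW

P_in = √3·V·I·cosφ = 1.732 × 230 × 178 × 0.864 = 61265 W
P_out = η·P_in = 0.91 × 61265 = 55751 W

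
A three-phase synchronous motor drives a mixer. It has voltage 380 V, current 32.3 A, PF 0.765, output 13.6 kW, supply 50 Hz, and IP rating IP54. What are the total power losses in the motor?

2.66 kW

P_in = √3·V·I·cosφ = 1.732×380×32.3×0.765 = 16263 W
P_out = 13600 W
Losses = P_in − P_out = 16263 − 13600 = 2663 W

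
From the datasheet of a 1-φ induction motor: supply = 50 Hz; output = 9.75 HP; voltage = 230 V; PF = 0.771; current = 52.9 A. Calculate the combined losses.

2.11 kW

P_in = V·I·cosφ = 230×52.9×0.771 = 9381 W
P_out = 9.75×746 = 7274 W
Losses = P_in − P_out = 9381 − 7274 = 2107 W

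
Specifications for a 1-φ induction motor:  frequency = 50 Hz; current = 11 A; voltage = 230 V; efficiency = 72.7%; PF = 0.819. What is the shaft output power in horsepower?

P_in = V·I·cosφ = 230 × 11 × 0.819 = 2072 W
P_out = η·P_in = 0.727 × 2072 = 1506 W
= 1506/746 = 2.02 HP

2.02 HP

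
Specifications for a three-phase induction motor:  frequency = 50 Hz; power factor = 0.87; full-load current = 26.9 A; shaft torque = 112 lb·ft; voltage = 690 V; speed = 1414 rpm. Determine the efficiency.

τ = 112 lb·ft × 1.356 = 151.9 N·m
ω = 2π × 1414/60 = 148.1 rad/s; P_out = τω = 151.9 × 148.1 = 22496 W
P_in = √3·V_L·I_L·cosφ = 1.732 × 690 × 26.9 × 0.87 = 27968 W
η = P_out / P_in = 22496 / 27968 = 0.804 = 80.4%

80.4 %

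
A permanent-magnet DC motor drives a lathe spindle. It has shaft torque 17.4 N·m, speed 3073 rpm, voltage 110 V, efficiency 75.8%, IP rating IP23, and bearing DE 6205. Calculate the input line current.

67.2 A

ω = 2π×3073/60 = 321.8 rad/s; P_out = τω = 17.4 × 321.8 = 5599 W
P_in = P_out / η = 5599 / 0.758 = 7387 W
I = P_in / V = 7387 / 110 = 67.2 A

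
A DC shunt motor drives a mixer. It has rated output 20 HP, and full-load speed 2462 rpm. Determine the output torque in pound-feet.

P_out = 20 × 746 = 14920 W
ω = 2π × 2462/60 = 257.8 rad/s
τ = P_out/ω = 14920/257.8 = 57.87 N·m
In lb·ft: 57.87/1.356 = 42.7 lb·ft

42.7 lb·ft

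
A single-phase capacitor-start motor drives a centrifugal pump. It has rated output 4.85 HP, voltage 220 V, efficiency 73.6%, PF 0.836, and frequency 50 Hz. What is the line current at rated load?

P_out = 4.85 × 746 = 3618 W
P_in = P_out / η = 3618 / 0.736 = 4916 W
I = P_in / (V·cosφ) = 4916 / (220 × 0.836) = 26.7 A

26.7 A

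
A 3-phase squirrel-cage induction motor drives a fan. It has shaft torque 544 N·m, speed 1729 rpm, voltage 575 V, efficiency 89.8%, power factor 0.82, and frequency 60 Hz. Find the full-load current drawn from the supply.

134 A

ω = 2π×1729/60 = 181.1 rad/s; P_out = τω = 544 × 181.1 = 98518 W
P_in = P_out / η = 98518 / 0.898 = 109708 W
I_L = P_in / (√3·V_L·cosφ) = 109708 / (1.732 × 575 × 0.82) = 134 A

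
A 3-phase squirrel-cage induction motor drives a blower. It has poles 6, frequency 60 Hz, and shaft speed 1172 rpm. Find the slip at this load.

2.33 %

n_s = 120f/p = 120×60/6 = 1200 rpm
s = (n_s − n)/n_s = (1200 − 1172)/1200 = 0.0233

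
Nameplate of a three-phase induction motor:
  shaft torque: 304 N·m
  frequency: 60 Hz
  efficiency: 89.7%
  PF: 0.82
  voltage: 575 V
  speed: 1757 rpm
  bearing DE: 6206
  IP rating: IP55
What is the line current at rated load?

76.4 A

ω = 2π×1757/60 = 184 rad/s; P_out = τω = 304 × 184 = 55936 W
P_in = P_out / η = 55936 / 0.897 = 62359 W
I_L = P_in / (√3·V_L·cosφ) = 62359 / (1.732 × 575 × 0.82) = 76.4 A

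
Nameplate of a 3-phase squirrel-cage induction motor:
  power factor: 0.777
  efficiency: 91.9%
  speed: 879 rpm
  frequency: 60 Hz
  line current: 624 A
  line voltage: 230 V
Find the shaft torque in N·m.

P_in = √3·V·I·cosφ = 1.732 × 230 × 624 × 0.777 = 193144 W
P_out = η·P_in = 0.919 × 193144 = 177499 W
n = 879 rpm
ω = 2π×879/60 = 92.05 rad/s
τ = P_out/ω = 177499/92.05 = 1930 N·m

1930 N·m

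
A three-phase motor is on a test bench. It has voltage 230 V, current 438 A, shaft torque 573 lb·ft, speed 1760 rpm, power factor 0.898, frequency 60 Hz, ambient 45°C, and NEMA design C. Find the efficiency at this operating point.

τ = 573 lb·ft × 1.356 = 777 N·m
ω = 2π × 1760/60 = 184.3 rad/s; P_out = τω = 777 × 184.3 = 143201 W
P_in = √3·V_L·I_L·cosφ = 1.732 × 230 × 438 × 0.898 = 156685 W
η = P_out / P_in = 143201 / 156685 = 0.914 = 91.4%

91.4 %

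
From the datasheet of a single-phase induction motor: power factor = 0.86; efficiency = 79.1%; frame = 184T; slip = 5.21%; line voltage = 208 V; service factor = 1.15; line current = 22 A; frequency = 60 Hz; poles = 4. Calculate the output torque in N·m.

P_in = V·I·cosφ = 208 × 22 × 0.86 = 3935 W
P_out = η·P_in = 0.791 × 3935 = 3113 W
n_s = 120×60/4 = 1800 rpm; n = 1800×(1−0.0521) = 1706 rpm
ω = 2π×1706/60 = 178.7 rad/s
τ = P_out/ω = 3113/178.7 = 17.4 N·m

17.4 N·m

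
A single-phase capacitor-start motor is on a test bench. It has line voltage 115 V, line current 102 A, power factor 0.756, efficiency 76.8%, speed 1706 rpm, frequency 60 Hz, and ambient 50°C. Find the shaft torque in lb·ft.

28.1 lb·ft

P_in = V·I·cosφ = 115 × 102 × 0.756 = 8868 W
P_out = η·P_in = 0.768 × 8868 = 6811 W
n = 1706 rpm
ω = 2π×1706/60 = 178.7 rad/s
τ = P_out/ω = 6811/178.7 = 38.11 N·m
In lb·ft: 38.11/1.356 = 28.1 lb·ft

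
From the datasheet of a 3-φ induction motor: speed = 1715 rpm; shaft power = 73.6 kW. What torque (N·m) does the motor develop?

ω = 2π × 1715/60 = 179.6 rad/s
τ = P/ω = 73600/179.6 = 410 N·m

410 N·m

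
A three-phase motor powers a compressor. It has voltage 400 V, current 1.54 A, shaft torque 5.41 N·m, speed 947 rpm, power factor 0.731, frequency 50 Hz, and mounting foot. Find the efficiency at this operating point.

ω = 2π × 947/60 = 99.17 rad/s; P_out = τω = 5.41 × 99.17 = 537 W
P_in = √3·V_L·I_L·cosφ = 1.732 × 400 × 1.54 × 0.731 = 780 W
η = P_out / P_in = 537 / 780 = 0.688 = 68.8%

68.8 %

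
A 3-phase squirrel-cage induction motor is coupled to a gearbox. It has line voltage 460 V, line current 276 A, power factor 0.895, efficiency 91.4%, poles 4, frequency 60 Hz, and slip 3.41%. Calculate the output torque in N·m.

P_in = √3·V·I·cosφ = 1.732 × 460 × 276 × 0.895 = 196806 W
P_out = η·P_in = 0.914 × 196806 = 179881 W
n_s = 120×60/4 = 1800 rpm; n = 1800×(1−0.0341) = 1739 rpm
ω = 2π×1739/60 = 182.1 rad/s
τ = P_out/ω = 179881/182.1 = 988 N·m

988 N·m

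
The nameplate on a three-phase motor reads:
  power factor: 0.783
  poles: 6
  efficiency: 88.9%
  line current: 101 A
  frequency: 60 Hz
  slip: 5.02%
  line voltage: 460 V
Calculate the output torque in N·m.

P_in = √3·V·I·cosφ = 1.732 × 460 × 101 × 0.783 = 63007 W
P_out = η·P_in = 0.889 × 63007 = 56013 W
n_s = 120×60/6 = 1200 rpm; n = 1200×(1−0.0502) = 1140 rpm
ω = 2π×1140/60 = 119.4 rad/s
τ = P_out/ω = 56013/119.4 = 469 N·m

469 N·m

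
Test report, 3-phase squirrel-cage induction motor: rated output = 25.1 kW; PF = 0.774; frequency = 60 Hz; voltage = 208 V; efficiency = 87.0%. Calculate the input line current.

P_out = 25.1 kW = 25100 W
P_in = P_out / η = 25100 / 0.870 = 28851 W
I_L = P_in / (√3·V_L·cosφ) = 28851 / (1.732 × 208 × 0.774) = 103 A

103 A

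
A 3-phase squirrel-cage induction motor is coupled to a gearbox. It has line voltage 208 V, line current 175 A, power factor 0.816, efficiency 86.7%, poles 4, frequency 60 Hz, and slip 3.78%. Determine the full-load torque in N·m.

246 N·m

P_in = √3·V·I·cosφ = 1.732 × 208 × 175 × 0.816 = 51445 W
P_out = η·P_in = 0.867 × 51445 = 44603 W
n_s = 120×60/4 = 1800 rpm; n = 1800×(1−0.0378) = 1732 rpm
ω = 2π×1732/60 = 181.4 rad/s
τ = P_out/ω = 44603/181.4 = 246 N·m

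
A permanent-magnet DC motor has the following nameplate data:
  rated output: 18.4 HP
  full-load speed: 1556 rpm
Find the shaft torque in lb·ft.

62.1 lb·ft

P_out = 18.4 × 746 = 13726 W
ω = 2π × 1556/60 = 162.9 rad/s
τ = P_out/ω = 13726/162.9 = 84.26 N·m
In lb·ft: 84.26/1.356 = 62.1 lb·ft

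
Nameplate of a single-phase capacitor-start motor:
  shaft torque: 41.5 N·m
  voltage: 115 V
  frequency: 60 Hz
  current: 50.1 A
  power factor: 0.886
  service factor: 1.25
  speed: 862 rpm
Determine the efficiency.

73.4 %

ω = 2π × 862/60 = 90.27 rad/s; P_out = τω = 41.5 × 90.27 = 3746 W
P_in = V·I·cosφ = 115 × 50.1 × 0.886 = 5105 W
η = P_out / P_in = 3746 / 5105 = 0.734 = 73.4%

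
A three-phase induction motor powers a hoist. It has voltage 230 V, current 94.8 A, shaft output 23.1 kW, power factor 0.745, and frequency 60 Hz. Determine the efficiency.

82.1 %

P_out = 23.1 kW = 23100 W
P_in = √3·V_L·I_L·cosφ = 1.732 × 230 × 94.8 × 0.745 = 28135 W
η = P_out / P_in = 23100 / 28135 = 0.821 = 82.1%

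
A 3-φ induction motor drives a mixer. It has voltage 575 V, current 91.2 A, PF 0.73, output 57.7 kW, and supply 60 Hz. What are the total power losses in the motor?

8600 W

P_in = √3·V·I·cosφ = 1.732×575×91.2×0.73 = 66303 W
P_out = 57700 W
Losses = P_in − P_out = 66303 − 57700 = 8603 W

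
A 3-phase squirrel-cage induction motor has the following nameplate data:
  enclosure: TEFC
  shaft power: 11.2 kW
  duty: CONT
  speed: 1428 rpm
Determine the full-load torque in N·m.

74.9 N·m

ω = 2π × 1428/60 = 149.5 rad/s
τ = P/ω = 11200/149.5 = 74.9 N·m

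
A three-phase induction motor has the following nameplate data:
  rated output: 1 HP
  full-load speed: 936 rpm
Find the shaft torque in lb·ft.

P_out = 1 × 746 = 746 W
ω = 2π × 936/60 = 98.02 rad/s
τ = P_out/ω = 746/98.02 = 7.611 N·m
In lb·ft: 7.611/1.356 = 5.61 lb·ft

5.61 lb·ft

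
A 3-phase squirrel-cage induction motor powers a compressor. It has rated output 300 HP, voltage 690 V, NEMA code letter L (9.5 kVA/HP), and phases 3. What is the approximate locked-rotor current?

2380 A

S_LR = 9.5 × 300 = 2850 kVA
I_LR = S_LR/(√3·V_L) = 2850000/(1.732×690) = 2380 A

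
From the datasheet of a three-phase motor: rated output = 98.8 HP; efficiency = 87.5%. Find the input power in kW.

P_out = 98.8 × 746 = 73705 W
P_in = P_out/η = 73705/0.875 = 84234 W = 84.2 kW

84.2 kW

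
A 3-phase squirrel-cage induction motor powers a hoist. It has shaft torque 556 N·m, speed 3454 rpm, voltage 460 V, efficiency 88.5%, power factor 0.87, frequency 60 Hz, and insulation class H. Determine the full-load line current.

328 A

ω = 2π×3454/60 = 361.7 rad/s; P_out = τω = 556 × 361.7 = 201105 W
P_in = P_out / η = 201105 / 0.885 = 227237 W
I_L = P_in / (√3·V_L·cosφ) = 227237 / (1.732 × 460 × 0.87) = 328 A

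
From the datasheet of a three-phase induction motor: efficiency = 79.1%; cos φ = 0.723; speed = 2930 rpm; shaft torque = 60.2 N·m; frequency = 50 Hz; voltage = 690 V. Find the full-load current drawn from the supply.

ω = 2π×2930/60 = 306.8 rad/s; P_out = τω = 60.2 × 306.8 = 18469 W
P_in = P_out / η = 18469 / 0.791 = 23349 W
I_L = P_in / (√3·V_L·cosφ) = 23349 / (1.732 × 690 × 0.723) = 27 A

27 A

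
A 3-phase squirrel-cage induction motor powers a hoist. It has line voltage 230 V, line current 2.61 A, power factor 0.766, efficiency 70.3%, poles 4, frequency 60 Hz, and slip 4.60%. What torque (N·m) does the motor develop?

3.11 N·m

P_in = √3·V·I·cosφ = 1.732 × 230 × 2.61 × 0.766 = 796 W
P_out = η·P_in = 0.703 × 796 = 560 W
n_s = 120×60/4 = 1800 rpm; n = 1800×(1−0.046) = 1717 rpm
ω = 2π×1717/60 = 179.8 rad/s
τ = P_out/ω = 560/179.8 = 3.11 N·m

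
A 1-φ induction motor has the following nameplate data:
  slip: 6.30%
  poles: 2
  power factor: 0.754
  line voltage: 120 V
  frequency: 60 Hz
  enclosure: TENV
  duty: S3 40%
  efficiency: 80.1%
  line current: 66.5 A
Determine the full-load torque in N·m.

P_in = V·I·cosφ = 120 × 66.5 × 0.754 = 6017 W
P_out = η·P_in = 0.801 × 6017 = 4820 W
n_s = 120×60/2 = 3600 rpm; n = 3600×(1−0.063) = 3373 rpm
ω = 2π×3373/60 = 353.2 rad/s
τ = P_out/ω = 4820/353.2 = 13.6 N·m

13.6 N·m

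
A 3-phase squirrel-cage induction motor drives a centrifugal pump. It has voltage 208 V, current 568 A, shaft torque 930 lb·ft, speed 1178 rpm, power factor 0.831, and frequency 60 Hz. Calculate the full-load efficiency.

91.5 %

τ = 930 lb·ft × 1.356 = 1261 N·m
ω = 2π × 1178/60 = 123.4 rad/s; P_out = τω = 1261 × 123.4 = 155607 W
P_in = √3·V_L·I_L·cosφ = 1.732 × 208 × 568 × 0.831 = 170044 W
η = P_out / P_in = 155607 / 170044 = 0.915 = 91.5%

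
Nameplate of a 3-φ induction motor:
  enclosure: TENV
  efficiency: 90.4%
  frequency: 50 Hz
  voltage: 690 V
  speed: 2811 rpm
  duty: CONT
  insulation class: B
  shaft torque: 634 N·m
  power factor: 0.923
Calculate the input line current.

ω = 2π×2811/60 = 294.4 rad/s; P_out = τω = 634 × 294.4 = 186650 W
P_in = P_out / η = 186650 / 0.904 = 206471 W
I_L = P_in / (√3·V_L·cosφ) = 206471 / (1.732 × 690 × 0.923) = 187 A

187 A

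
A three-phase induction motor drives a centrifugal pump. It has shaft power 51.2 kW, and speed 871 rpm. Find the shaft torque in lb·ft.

414 lb·ft

ω = 2π × 871/60 = 91.21 rad/s
τ = P/ω = 51200/91.21 = 561.3 N·m
In lb·ft: 561.3/1.356 = 414 lb·ft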